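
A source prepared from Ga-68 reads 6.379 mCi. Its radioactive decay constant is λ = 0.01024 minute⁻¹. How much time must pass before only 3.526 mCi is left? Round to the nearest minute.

58 minutes

t½ = ln 2 / λ = 0.69315 / 0.01024 ≈ 67.69 minutes.
Fraction remaining = 3.526/6.379 ≈ 0.55275.
n = log₂(6.379/3.526) = ln(1.8091)/ln 2 ≈ 0.8553 half-lives.
t = n × t½ = 0.8553 × 67.69 ≈ 57.895 minutes.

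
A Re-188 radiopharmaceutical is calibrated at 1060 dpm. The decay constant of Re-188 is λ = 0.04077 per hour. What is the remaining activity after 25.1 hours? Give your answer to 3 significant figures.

381 dpm

t½ = ln 2 / λ = 0.69315 / 0.04077 ≈ 17.001 hours.
Number of half-lives: n = 25.1/17.001 ≈ 1.4763.
Remaining = 1060 × (1/2)^1.4763 = 1060 × 0.3594 ≈ 380.96 dpm.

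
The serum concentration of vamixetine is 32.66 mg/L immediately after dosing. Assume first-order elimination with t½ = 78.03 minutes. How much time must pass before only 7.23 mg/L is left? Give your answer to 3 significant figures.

170 minutes

Fraction remaining = 7.23/32.66 ≈ 0.22137.
n = log₂(32.66/7.23) = ln(4.5173)/ln 2 ≈ 2.1755 half-lives.
t = n × t½ = 2.1755 × 78.03 ≈ 169.75 minutes.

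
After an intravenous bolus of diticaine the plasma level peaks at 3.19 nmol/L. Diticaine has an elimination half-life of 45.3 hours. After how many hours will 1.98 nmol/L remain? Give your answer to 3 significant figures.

Fraction remaining = 1.98/3.19 ≈ 0.62069.
n = log₂(3.19/1.98) = ln(1.6111)/ln 2 ≈ 0.68806 half-lives.
t = n × t½ = 0.68806 × 45.3 ≈ 31.169 hours.

31.2 hours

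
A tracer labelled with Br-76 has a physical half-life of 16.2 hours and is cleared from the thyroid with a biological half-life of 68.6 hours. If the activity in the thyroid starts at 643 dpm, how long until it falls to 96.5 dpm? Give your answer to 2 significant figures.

1/t_eff = 1/t_phys + 1/t_biol = 1/16.2 + 1/68.6 = 0.076306 per hour.
t_eff = 16.2 × 68.6 / (16.2 + 68.6) ≈ 13.105 hours.
n = log₂(643/96.5) ≈ 2.7362; t = 2.7362 × 13.105 ≈ 35.859 hours.

36 hours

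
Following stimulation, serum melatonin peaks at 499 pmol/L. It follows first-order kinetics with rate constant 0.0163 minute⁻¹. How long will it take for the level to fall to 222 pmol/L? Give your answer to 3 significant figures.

49.7 minutes

t½ = ln 2 / λ = 0.69315 / 0.0163 ≈ 42.524 minutes.
Fraction remaining = 222/499 ≈ 0.44489.
n = log₂(499/222) = ln(2.2477)/ln 2 ≈ 1.1685 half-lives.
t = n × t½ = 1.1685 × 42.524 ≈ 49.689 minutes.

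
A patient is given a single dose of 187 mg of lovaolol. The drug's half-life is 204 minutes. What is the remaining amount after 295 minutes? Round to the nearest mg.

Number of half-lives: n = 295/204 ≈ 1.4461.
Remaining = 187 × (1/2)^1.4461 = 187 × 0.36702 ≈ 68.632 mg.

69 mg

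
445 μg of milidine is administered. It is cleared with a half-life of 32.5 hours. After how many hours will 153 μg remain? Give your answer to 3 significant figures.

Fraction remaining = 153/445 ≈ 0.34382.
n = log₂(445/153) = ln(2.9085)/ln 2 ≈ 1.5403 half-lives.
t = n × t½ = 1.5403 × 32.5 ≈ 50.059 hours.

50.1 hours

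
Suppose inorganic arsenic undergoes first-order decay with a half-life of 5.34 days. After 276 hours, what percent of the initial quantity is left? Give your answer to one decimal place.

22.5%

276 hours = 11.5 days.
n = 11.5/5.34 ≈ 2.1536 half-lives.
Fraction remaining = (1/2)^2.1536 ≈ 0.22476, i.e. 22.476%.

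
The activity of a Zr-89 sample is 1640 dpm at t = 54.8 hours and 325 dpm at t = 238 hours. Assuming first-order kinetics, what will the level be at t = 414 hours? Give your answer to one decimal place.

68.6 dpm

Over Δt = 238 − 54.8 = 183.2 hours, the level fell by a factor of 1640/325 ≈ 5.0462.
n = log₂(5.0462) ≈ 2.3352 half-lives, so t½ = 183.2/2.3352 ≈ 78.452 hours.
From t = 238 to t = 414: 325 × (1/2)^((414−238)/78.452) ≈ 68.636 dpm.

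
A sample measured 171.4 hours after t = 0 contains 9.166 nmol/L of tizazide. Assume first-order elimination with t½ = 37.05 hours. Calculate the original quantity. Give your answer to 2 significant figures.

Number of half-lives elapsed: n = 171.4/37.05 ≈ 4.6262.
A₀ = A × 2^n = 9.166 × 2^4.6262 = 9.166 × 24.696 ≈ 226.36 nmol/L.

230 nmol/L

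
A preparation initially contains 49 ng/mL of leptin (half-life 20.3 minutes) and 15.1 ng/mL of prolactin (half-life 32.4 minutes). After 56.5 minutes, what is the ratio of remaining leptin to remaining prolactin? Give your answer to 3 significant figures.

leptin: 49 × (1/2)^(56.5/20.3) = 49 × (1/2)^2.7833 ≈ 7.1179 ng/mL.
prolactin: 15.1 × (1/2)^(56.5/32.4) = 15.1 × (1/2)^1.7438 ≈ 4.5085 ng/mL.
Ratio ≈ 7.1179 / 4.5085 ≈ 1.5788.

1.58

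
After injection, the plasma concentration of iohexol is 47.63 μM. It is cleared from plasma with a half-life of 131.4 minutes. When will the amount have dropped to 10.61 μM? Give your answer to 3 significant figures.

Fraction remaining = 10.61/47.63 ≈ 0.22276.
n = log₂(47.63/10.61) = ln(4.4892)/ln 2 ≈ 2.1664 half-lives.
t = n × t½ = 2.1664 × 131.4 ≈ 284.67 minutes.

285 minutes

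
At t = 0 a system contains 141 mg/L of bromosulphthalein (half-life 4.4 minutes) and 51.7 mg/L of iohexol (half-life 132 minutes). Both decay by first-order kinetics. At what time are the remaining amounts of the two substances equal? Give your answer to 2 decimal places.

6.59 minutes

Set 141·(1/2)^(t/4.4) = 51.7·(1/2)^(t/132).
Taking log₂: log₂(141/51.7) = t·(1/4.4 − 1/132).
log₂(2.7273) = 1.4475; 1/4.4 − 1/132 = 0.2197.
t = 1.4475 / 0.2197 ≈ 6.5884 minutes.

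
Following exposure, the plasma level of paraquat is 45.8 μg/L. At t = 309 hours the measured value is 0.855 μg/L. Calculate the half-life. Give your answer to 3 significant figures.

A/A₀ = 0.855/45.8 ≈ 0.018668.
n = log₂(53.567) ≈ 5.7433 half-lives elapsed in 309 hours.
t½ = 309/5.7433 ≈ 53.802 hours.

53.8 hours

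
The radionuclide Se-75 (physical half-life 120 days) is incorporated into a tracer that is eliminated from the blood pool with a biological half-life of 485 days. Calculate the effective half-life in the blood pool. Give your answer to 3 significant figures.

96.2 days

1/t_eff = 1/t_phys + 1/t_biol = 1/120 + 1/485 = 0.010395 per day.
t_eff = 120 × 485 / (120 + 485) ≈ 96.198 days.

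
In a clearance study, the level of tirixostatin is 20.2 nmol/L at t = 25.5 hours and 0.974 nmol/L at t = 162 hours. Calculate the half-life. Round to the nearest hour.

Over Δt = 162 − 25.5 = 136.5 hours, the level fell by a factor of 20.2/0.974 ≈ 20.739.
n = log₂(20.739) ≈ 4.3743 half-lives, so t½ = 136.5/4.3743 ≈ 31.205 hours.

31 hours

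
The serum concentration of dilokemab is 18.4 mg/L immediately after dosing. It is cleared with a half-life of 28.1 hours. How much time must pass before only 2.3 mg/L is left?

84.3 hours

2.3/18.4 = 1/8, so 3 half-lives have elapsed.
t = 3 × 28.1 = 84.3 hours.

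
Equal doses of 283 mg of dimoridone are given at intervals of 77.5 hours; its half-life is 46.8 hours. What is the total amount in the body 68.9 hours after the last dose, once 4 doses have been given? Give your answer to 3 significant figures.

The 4 doses were given 301.4, 223.9, 146.4, 68.9 hours ago.
Total = 283·(1/2)^(301.4/46.8) + 283·(1/2)^(223.9/46.8) + 283·(1/2)^(146.4/46.8) + 283·(1/2)^(68.9/46.8)
      = 3.2591 + 10.271 + 32.367 + 102 ≈ 147.9 mg.

148 mg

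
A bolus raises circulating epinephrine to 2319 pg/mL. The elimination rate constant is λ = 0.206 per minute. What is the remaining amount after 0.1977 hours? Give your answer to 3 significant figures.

t½ = ln 2 / λ = 0.69315 / 0.206 ≈ 3.3648 minutes.
Convert the elapsed time: 0.1977 hours = 11.862 minutes.
Number of half-lives: n = 11.862/3.3648 ≈ 3.5253.
Remaining = 2319 × (1/2)^3.5253 = 2319 × 0.08685 ≈ 201.41 pg/mL.

201 pg/mL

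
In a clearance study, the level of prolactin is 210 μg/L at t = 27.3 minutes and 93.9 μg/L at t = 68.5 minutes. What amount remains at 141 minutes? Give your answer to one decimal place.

Over Δt = 68.5 − 27.3 = 41.2 minutes, the level fell by a factor of 210/93.9 ≈ 2.2364.
n = log₂(2.2364) ≈ 1.1612 half-lives, so t½ = 41.2/1.1612 ≈ 35.481 minutes.
From t = 68.5 to t = 141: 93.9 × (1/2)^((141−68.5)/35.481) ≈ 22.78 μg/L.

22.8 μg/L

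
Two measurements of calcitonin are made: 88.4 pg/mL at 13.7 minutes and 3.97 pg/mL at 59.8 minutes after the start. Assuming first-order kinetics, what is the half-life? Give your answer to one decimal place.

Over Δt = 59.8 − 13.7 = 46.1 minutes, the level fell by a factor of 88.4/3.97 ≈ 22.267.
n = log₂(22.267) ≈ 4.4768 half-lives, so t½ = 46.1/4.4768 ≈ 10.297 minutes.

10.3 minutes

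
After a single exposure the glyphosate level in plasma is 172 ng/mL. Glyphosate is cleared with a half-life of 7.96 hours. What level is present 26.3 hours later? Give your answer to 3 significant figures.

Number of half-lives: n = 26.3/7.96 ≈ 3.304.
Remaining = 172 × (1/2)^3.304 = 172 × 0.10125 ≈ 17.415 ng/mL.

17.4 ng/mL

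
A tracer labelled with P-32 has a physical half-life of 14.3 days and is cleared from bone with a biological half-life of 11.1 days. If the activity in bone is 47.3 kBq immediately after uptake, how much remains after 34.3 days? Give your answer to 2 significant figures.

1.1 kBq

1/t_eff = 1/t_phys + 1/t_biol = 1/14.3 + 1/11.1 = 0.16002 per day.
t_eff = 14.3 × 11.1 / (14.3 + 11.1) ≈ 6.2492 days.
Remaining = 47.3 × (1/2)^(34.3/6.2492) = 47.3 × (1/2)^5.4887 ≈ 1.0534 kBq.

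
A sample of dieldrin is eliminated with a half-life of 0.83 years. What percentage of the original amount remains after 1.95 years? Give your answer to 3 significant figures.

19.6%

n = 1.95/0.83 ≈ 2.3494 half-lives.
Fraction remaining = (1/2)^2.3494 ≈ 0.19623, i.e. 19.623%.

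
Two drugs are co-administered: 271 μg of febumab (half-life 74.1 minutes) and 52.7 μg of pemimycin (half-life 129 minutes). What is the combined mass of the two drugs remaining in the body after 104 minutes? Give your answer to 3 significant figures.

febumab: 271 × (1/2)^(104/74.1) = 271 × (1/2)^1.4035 ≈ 102.44 μg.
pemimycin: 52.7 × (1/2)^(104/129) = 52.7 × (1/2)^0.8062 ≈ 30.138 μg.
Total = 102.44 + 30.138 ≈ 132.58 μg.

133 μg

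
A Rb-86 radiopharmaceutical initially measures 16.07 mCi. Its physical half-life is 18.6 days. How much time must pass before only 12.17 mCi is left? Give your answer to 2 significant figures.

Fraction remaining = 12.17/16.07 ≈ 0.75731.
n = log₂(16.07/12.17) = ln(1.3205)/ln 2 ≈ 0.40104 half-lives.
t = n × t½ = 0.40104 × 18.6 ≈ 7.4594 days.

7.5 days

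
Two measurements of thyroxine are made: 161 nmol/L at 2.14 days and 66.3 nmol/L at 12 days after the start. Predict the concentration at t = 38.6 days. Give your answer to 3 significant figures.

6.05 nmol/L

Over Δt = 12 − 2.14 = 9.86 days, the level fell by a factor of 161/66.3 ≈ 2.4284.
n = log₂(2.4284) ≈ 1.28 half-lives, so t½ = 9.86/1.28 ≈ 7.7032 days.
From t = 12 to t = 38.6: 66.3 × (1/2)^((38.6−12)/7.7032) ≈ 6.0538 nmol/L.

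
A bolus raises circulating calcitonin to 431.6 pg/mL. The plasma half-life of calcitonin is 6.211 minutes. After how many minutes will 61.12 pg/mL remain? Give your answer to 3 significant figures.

17.5 minutes

Fraction remaining = 61.12/431.6 ≈ 0.14161.
n = log₂(431.6/61.12) = ln(7.0615)/ln 2 ≈ 2.82 half-lives.
t = n × t½ = 2.82 × 6.211 ≈ 17.515 minutes.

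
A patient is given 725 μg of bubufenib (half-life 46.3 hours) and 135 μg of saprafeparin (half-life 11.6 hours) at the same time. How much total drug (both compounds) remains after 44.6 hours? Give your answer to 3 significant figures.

bubufenib: 725 × (1/2)^(44.6/46.3) = 725 × (1/2)^0.96328 ≈ 371.84 μg.
saprafeparin: 135 × (1/2)^(44.6/11.6) = 135 × (1/2)^3.8448 ≈ 9.3956 μg.
Total = 371.84 + 9.3956 ≈ 381.24 μg.

381 μg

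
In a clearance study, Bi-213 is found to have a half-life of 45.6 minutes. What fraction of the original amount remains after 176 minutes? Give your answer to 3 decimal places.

0.069

n = 176/45.6 ≈ 3.8596 half-lives.
Fraction remaining = (1/2)^3.8596 ≈ 0.068886.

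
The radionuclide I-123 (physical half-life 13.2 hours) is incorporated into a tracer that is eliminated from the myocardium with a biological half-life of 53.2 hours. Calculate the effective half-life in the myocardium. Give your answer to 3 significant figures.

1/t_eff = 1/t_phys + 1/t_biol = 1/13.2 + 1/53.2 = 0.094555 per hour.
t_eff = 13.2 × 53.2 / (13.2 + 53.2) ≈ 10.576 hours.

10.6 hours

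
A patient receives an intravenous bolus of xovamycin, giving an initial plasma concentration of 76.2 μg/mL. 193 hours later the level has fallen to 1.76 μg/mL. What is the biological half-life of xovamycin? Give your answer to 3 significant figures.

35.5 hours

A/A₀ = 1.76/76.2 ≈ 0.023097.
n = log₂(43.295) ≈ 5.4361 half-lives elapsed in 193 hours.
t½ = 193/5.4361 ≈ 35.503 hours.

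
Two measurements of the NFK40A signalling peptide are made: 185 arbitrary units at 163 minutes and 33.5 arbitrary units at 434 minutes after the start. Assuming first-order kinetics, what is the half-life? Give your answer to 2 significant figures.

110 minutes

Over Δt = 434 − 163 = 271 minutes, the level fell by a factor of 185/33.5 ≈ 5.5224.
n = log₂(5.5224) ≈ 2.4653 half-lives, so t½ = 271/2.4653 ≈ 109.93 minutes.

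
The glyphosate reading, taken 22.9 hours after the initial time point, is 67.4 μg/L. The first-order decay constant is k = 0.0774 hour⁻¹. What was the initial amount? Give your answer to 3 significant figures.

t½ = ln 2 / k = 0.69315 / 0.0774 ≈ 8.9554 hours.
Number of half-lives elapsed: n = 22.9/8.9554 ≈ 2.5571.
A₀ = A × 2^n = 67.4 × 2^2.5571 = 67.4 × 5.8853 ≈ 396.67 μg/L.

397 μg/L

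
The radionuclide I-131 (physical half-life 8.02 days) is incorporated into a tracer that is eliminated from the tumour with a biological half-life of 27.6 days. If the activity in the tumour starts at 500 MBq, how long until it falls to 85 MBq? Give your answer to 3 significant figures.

15.9 days

1/t_eff = 1/t_phys + 1/t_biol = 1/8.02 + 1/27.6 = 0.16092 per day.
t_eff = 8.02 × 27.6 / (8.02 + 27.6) ≈ 6.2143 days.
n = log₂(500/85) ≈ 2.5564; t = 2.5564 × 6.2143 ≈ 15.886 days.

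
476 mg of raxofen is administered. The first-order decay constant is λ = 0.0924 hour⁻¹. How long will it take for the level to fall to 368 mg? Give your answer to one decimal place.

2.8 hours

t½ = ln 2 / λ = 0.69315 / 0.0924 ≈ 7.5016 hours.
Fraction remaining = 368/476 ≈ 0.77311.
n = log₂(476/368) = ln(1.2935)/ln 2 ≈ 0.37126 half-lives.
t = n × t½ = 0.37126 × 7.5016 ≈ 2.785 hours.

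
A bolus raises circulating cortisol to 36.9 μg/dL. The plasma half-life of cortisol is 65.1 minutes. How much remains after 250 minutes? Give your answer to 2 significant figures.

Number of half-lives: n = 250/65.1 ≈ 3.8402.
Remaining = 36.9 × (1/2)^3.8402 = 36.9 × 0.069819 ≈ 2.5763 μg/dL.

2.6 μg/dL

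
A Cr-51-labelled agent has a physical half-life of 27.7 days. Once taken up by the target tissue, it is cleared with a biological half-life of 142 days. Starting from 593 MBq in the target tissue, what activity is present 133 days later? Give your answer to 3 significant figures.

11.1 MBq

1/t_eff = 1/t_phys + 1/t_biol = 1/27.7 + 1/142 = 0.043143 per day.
t_eff = 27.7 × 142 / (27.7 + 142) ≈ 23.179 days.
Remaining = 593 × (1/2)^(133/23.179) = 593 × (1/2)^5.7381 ≈ 11.11 MBq.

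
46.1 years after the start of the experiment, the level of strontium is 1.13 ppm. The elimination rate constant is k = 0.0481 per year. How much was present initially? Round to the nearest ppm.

10 ppm

t½ = ln 2 / k = 0.69315 / 0.0481 ≈ 14.411 years.
Number of half-lives elapsed: n = 46.1/14.411 ≈ 3.199.
A₀ = A × 2^n = 1.13 × 2^3.199 = 1.13 × 9.1835 ≈ 10.377 ppm.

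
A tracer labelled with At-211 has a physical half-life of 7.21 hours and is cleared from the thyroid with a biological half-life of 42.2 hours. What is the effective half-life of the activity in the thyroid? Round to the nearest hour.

6 hours

1/t_eff = 1/t_phys + 1/t_biol = 1/7.21 + 1/42.2 = 0.16239 per hour.
t_eff = 7.21 × 42.2 / (7.21 + 42.2) ≈ 6.1579 hours.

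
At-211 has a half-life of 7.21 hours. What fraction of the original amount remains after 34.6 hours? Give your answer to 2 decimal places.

0.04

n = 34.6/7.21 ≈ 4.7989 half-lives.
Fraction remaining = (1/2)^4.7989 ≈ 0.035924.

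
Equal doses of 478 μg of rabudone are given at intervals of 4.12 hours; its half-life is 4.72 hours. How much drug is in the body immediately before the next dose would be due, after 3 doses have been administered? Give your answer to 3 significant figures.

The 3 doses were given 12.36, 8.24, 4.12 hours ago.
Total = 478·(1/2)^(12.36/4.72) + 478·(1/2)^(8.24/4.72) + 478·(1/2)^(4.12/4.72)
      = 77.828 + 142.53 + 261.01 ≈ 481.37 μg.

481 μg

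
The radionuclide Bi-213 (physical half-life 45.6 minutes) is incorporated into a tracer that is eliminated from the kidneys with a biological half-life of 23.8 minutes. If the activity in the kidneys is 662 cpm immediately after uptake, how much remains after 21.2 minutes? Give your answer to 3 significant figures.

259 cpm

1/t_eff = 1/t_phys + 1/t_biol = 1/45.6 + 1/23.8 = 0.063947 per minute.
t_eff = 45.6 × 23.8 / (45.6 + 23.8) ≈ 15.638 minutes.
Remaining = 662 × (1/2)^(21.2/15.638) = 662 × (1/2)^1.3557 ≈ 258.68 cpm.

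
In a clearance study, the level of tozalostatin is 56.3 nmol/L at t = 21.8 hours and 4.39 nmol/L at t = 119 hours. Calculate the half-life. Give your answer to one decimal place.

26.4 hours

Over Δt = 119 − 21.8 = 97.2 hours, the level fell by a factor of 56.3/4.39 ≈ 12.825.
n = log₂(12.825) ≈ 3.6808 half-lives, so t½ = 97.2/3.6808 ≈ 26.407 hours.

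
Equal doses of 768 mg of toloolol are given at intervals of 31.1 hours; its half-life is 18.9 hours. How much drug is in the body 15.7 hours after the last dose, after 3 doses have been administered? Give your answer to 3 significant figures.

614 mg

The 3 doses were given 77.9, 46.8, 15.7 hours ago.
Total = 768·(1/2)^(77.9/18.9) + 768·(1/2)^(46.8/18.9) + 768·(1/2)^(15.7/18.9)
      = 44.117 + 138.02 + 431.82 ≈ 613.96 mg.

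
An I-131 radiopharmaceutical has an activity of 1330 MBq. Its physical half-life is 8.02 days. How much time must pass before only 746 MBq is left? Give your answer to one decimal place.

6.7 days

Fraction remaining = 746/1330 ≈ 0.5609.
n = log₂(1330/746) = ln(1.7828)/ln 2 ≈ 0.83418 half-lives.
t = n × t½ = 0.83418 × 8.02 ≈ 6.6901 days.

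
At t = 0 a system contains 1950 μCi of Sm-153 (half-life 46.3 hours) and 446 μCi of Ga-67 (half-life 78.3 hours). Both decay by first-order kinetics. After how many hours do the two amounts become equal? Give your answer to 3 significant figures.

Set 1950·(1/2)^(t/46.3) = 446·(1/2)^(t/78.3).
Taking log₂: log₂(1950/446) = t·(1/46.3 − 1/78.3).
log₂(4.3722) = 2.1284; 1/46.3 − 1/78.3 = 0.0088269.
t = 2.1284 / 0.0088269 ≈ 241.12 hours.

241 hours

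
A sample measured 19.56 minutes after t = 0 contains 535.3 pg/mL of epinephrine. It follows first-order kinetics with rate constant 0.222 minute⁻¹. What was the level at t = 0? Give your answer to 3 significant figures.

41200 pg/mL

t½ = ln 2 / k = 0.69315 / 0.222 ≈ 3.1223 minutes.
Number of half-lives elapsed: n = 19.56/3.1223 ≈ 6.2646.
A₀ = A × 2^n = 535.3 × 2^6.2646 = 535.3 × 76.886 ≈ 41157 pg/mL.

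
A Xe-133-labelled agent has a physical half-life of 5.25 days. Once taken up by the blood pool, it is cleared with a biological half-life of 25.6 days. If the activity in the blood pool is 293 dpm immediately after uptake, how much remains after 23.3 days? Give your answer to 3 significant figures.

7.19 dpm

1/t_eff = 1/t_phys + 1/t_biol = 1/5.25 + 1/25.6 = 0.22954 per day.
t_eff = 5.25 × 25.6 / (5.25 + 25.6) ≈ 4.3566 days.
Remaining = 293 × (1/2)^(23.3/4.3566) = 293 × (1/2)^5.3483 ≈ 7.1926 dpm.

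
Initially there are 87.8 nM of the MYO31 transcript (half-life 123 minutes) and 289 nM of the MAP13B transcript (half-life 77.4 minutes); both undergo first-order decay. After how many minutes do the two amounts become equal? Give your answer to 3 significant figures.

Set 87.8·(1/2)^(t/123) = 289·(1/2)^(t/77.4).
Taking log₂: log₂(87.8/289) = t·(1/123 − 1/77.4).
log₂(0.30381) = -1.7188; 1/123 − 1/77.4 = -0.0047898.
t = -1.7188 / -0.0047898 ≈ 358.84 minutes.

359 minutes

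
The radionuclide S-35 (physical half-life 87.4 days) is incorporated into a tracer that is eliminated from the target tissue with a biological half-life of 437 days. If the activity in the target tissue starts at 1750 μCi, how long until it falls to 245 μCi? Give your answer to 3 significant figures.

1/t_eff = 1/t_phys + 1/t_biol = 1/87.4 + 1/437 = 0.01373 per day.
t_eff = 87.4 × 437 / (87.4 + 437) ≈ 72.833 days.
n = log₂(1750/245) ≈ 2.8365; t = 2.8365 × 72.833 ≈ 206.59 days.

207 days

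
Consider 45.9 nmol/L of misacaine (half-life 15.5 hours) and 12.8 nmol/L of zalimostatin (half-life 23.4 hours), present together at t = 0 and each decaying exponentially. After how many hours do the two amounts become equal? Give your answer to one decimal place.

84.6 hours

Set 45.9·(1/2)^(t/15.5) = 12.8·(1/2)^(t/23.4).
Taking log₂: log₂(45.9/12.8) = t·(1/15.5 − 1/23.4).
log₂(3.5859) = 1.8424; 1/15.5 − 1/23.4 = 0.021781.
t = 1.8424 / 0.021781 ≈ 84.585 hours.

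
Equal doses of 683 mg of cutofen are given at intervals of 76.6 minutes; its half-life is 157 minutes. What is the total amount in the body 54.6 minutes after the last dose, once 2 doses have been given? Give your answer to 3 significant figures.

The 2 doses were given 131.2, 54.6 minutes ago.
Total = 683·(1/2)^(131.2/157) + 683·(1/2)^(54.6/157)
      = 382.7 + 536.7 ≈ 919.4 mg.

919 mg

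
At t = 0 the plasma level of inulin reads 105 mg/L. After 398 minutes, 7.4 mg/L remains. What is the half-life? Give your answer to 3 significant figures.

A/A₀ = 7.4/105 ≈ 0.070476.
n = log₂(14.189) ≈ 3.8267 half-lives elapsed in 398 minutes.
t½ = 398/3.8267 ≈ 104.01 minutes.

104 minutes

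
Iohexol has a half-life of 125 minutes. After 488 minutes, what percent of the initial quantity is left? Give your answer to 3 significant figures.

6.68%

n = 488/125 ≈ 3.904 half-lives.
Fraction remaining = (1/2)^3.904 ≈ 0.0668, i.e. 6.68%.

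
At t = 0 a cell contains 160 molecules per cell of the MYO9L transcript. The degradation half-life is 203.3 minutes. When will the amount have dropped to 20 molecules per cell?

20/160 = 1/8, so 3 half-lives have elapsed.
t = 3 × 203.3 = 609.9 minutes.

609.9 minutes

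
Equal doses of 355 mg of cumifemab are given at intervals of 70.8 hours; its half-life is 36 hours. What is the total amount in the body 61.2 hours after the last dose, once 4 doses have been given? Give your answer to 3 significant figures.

The 4 doses were given 273.6, 202.8, 132, 61.2 hours ago.
Total = 355·(1/2)^(273.6/36) + 355·(1/2)^(202.8/36) + 355·(1/2)^(132/36) + 355·(1/2)^(61.2/36)
      = 1.8298 + 7.152 + 27.954 + 109.26 ≈ 146.2 mg.

146 mg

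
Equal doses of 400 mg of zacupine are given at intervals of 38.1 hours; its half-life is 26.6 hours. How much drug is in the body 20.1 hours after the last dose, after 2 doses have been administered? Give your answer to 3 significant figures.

The 2 doses were given 58.2, 20.1 hours ago.
Total = 400·(1/2)^(58.2/26.6) + 400·(1/2)^(20.1/26.6)
      = 87.784 + 236.91 ≈ 324.7 mg.

325 mg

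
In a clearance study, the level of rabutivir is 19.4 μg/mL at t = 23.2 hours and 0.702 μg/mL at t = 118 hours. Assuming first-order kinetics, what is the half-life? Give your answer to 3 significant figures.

Over Δt = 118 − 23.2 = 94.8 hours, the level fell by a factor of 19.4/0.702 ≈ 27.635.
n = log₂(27.635) ≈ 4.7884 half-lives, so t½ = 94.8/4.7884 ≈ 19.798 hours.

19.8 hours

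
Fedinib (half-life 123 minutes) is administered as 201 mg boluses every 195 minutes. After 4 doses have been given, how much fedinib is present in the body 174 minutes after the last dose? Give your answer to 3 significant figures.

The 4 doses were given 759, 564, 369, 174 minutes ago.
Total = 201·(1/2)^(759/123) + 201·(1/2)^(564/123) + 201·(1/2)^(369/123) + 201·(1/2)^(174/123)
      = 2.7901 + 8.3727 + 25.125 + 75.396 ≈ 111.68 mg.

112 mg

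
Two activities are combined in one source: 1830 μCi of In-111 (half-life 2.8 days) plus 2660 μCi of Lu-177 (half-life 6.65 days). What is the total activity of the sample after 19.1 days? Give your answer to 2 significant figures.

380 μCi

In-111: 1830 × (1/2)^(19.1/2.8) = 1830 × (1/2)^6.8214 ≈ 16.181 μCi.
Lu-177: 2660 × (1/2)^(19.1/6.65) = 2660 × (1/2)^2.8722 ≈ 363.3 μCi.
Total = 16.181 + 363.3 ≈ 379.48 μCi.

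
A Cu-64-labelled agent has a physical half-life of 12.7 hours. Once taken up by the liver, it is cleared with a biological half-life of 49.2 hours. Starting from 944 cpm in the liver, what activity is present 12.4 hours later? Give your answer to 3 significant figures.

1/t_eff = 1/t_phys + 1/t_biol = 1/12.7 + 1/49.2 = 0.099065 per hour.
t_eff = 12.7 × 49.2 / (12.7 + 49.2) ≈ 10.094 hours.
Remaining = 944 × (1/2)^(12.4/10.094) = 944 × (1/2)^1.2284 ≈ 402.89 cpm.

403 cpm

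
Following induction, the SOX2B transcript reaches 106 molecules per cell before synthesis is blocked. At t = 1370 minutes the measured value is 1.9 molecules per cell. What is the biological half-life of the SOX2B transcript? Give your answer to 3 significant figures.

A/A₀ = 1.9/106 ≈ 0.017925.
n = log₂(55.789) ≈ 5.8019 half-lives elapsed in 1370 minutes.
t½ = 1370/5.8019 ≈ 236.13 minutes.

236 minutes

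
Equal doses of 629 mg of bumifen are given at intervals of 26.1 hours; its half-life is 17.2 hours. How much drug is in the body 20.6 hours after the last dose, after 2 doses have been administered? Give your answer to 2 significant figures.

370 mg

The 2 doses were given 46.7, 20.6 hours ago.
Total = 629·(1/2)^(46.7/17.2) + 629·(1/2)^(20.6/17.2)
      = 95.79 + 274.23 ≈ 370.02 mg.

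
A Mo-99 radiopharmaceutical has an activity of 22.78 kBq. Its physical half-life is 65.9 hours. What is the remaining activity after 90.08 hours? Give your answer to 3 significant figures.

Number of half-lives: n = 90.08/65.9 ≈ 1.3669.
Remaining = 22.78 × (1/2)^1.3669 = 22.78 × 0.38772 ≈ 8.8322 kBq.

8.83 kBq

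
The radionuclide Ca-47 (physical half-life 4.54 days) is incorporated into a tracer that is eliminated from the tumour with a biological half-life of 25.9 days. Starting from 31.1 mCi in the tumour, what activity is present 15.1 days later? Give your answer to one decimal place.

2.1 mCi

1/t_eff = 1/t_phys + 1/t_biol = 1/4.54 + 1/25.9 = 0.25887 per day.
t_eff = 4.54 × 25.9 / (4.54 + 25.9) ≈ 3.8629 days.
Remaining = 31.1 × (1/2)^(15.1/3.8629) = 31.1 × (1/2)^3.909 ≈ 2.0703 mCi.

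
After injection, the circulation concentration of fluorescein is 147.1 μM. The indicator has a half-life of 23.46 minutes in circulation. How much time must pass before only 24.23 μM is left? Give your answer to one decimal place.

Fraction remaining = 24.23/147.1 ≈ 0.16472.
n = log₂(147.1/24.23) = ln(6.071)/ln 2 ≈ 2.6019 half-lives.
t = n × t½ = 2.6019 × 23.46 ≈ 61.041 minutes.

61.0 minutes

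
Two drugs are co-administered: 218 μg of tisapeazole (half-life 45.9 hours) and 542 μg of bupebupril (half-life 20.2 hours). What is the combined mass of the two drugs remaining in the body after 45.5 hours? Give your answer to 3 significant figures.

223 μg

tisapeazole: 218 × (1/2)^(45.5/45.9) = 218 × (1/2)^0.99129 ≈ 109.66 μg.
bupebupril: 542 × (1/2)^(45.5/20.2) = 542 × (1/2)^2.2525 ≈ 113.75 μg.
Total = 109.66 + 113.75 ≈ 223.41 μg.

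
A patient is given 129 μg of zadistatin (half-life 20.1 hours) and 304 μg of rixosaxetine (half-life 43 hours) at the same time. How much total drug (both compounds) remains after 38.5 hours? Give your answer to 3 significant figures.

198 μg

zadistatin: 129 × (1/2)^(38.5/20.1) = 129 × (1/2)^1.9154 ≈ 34.197 μg.
rixosaxetine: 304 × (1/2)^(38.5/43) = 304 × (1/2)^0.89535 ≈ 163.44 μg.
Total = 34.197 + 163.44 ≈ 197.63 μg.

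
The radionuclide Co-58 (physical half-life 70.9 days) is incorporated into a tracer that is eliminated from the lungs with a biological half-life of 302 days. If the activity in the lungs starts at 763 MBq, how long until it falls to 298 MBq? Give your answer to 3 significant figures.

1/t_eff = 1/t_phys + 1/t_biol = 1/70.9 + 1/302 = 0.017416 per day.
t_eff = 70.9 × 302 / (70.9 + 302) ≈ 57.42 days.
n = log₂(763/298) ≈ 1.3564; t = 1.3564 × 57.42 ≈ 77.882 days.

77.9 days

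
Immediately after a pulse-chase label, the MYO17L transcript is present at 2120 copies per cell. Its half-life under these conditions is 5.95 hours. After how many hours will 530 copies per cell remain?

11.9 hours

530/2120 = 1/4, so 2 half-lives have elapsed.
t = 2 × 5.95 = 11.9 hours.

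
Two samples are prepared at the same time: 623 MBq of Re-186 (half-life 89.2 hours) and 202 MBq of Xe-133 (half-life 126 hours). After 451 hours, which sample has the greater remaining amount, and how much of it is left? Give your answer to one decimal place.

Re-186: 623 × (1/2)^5.0561 ≈ 18.727 MBq.
Xe-133: 202 × (1/2)^3.5794 ≈ 16.899 MBq.
Re-186 has more remaining, at ≈ 18.727 MBq.

Re-186, 18.7 MBq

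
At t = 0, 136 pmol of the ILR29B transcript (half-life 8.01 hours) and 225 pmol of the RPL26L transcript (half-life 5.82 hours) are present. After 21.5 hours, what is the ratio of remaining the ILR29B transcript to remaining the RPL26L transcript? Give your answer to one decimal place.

1.2

ILR29B transcript: 136 × (1/2)^(21.5/8.01) = 136 × (1/2)^2.6841 ≈ 21.161 pmol.
RPL26L transcript: 225 × (1/2)^(21.5/5.82) = 225 × (1/2)^3.6942 ≈ 17.383 pmol.
Ratio ≈ 21.161 / 17.383 ≈ 1.2173.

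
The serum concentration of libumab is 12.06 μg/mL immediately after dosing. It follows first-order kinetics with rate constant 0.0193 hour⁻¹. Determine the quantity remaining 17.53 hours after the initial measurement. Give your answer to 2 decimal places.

8.60 μg/mL

t½ = ln 2 / λ = 0.69315 / 0.0193 ≈ 35.914 hours.
Number of half-lives: n = 17.53/35.914 ≈ 0.48811.
Remaining = 12.06 × (1/2)^0.48811 = 12.06 × 0.71296 ≈ 8.5983 μg/mL.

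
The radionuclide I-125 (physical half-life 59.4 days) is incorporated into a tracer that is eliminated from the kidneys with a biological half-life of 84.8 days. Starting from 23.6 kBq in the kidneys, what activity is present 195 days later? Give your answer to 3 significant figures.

0.493 kBq

1/t_eff = 1/t_phys + 1/t_biol = 1/59.4 + 1/84.8 = 0.028627 per day.
t_eff = 59.4 × 84.8 / (59.4 + 84.8) ≈ 34.931 days.
Remaining = 23.6 × (1/2)^(195/34.931) = 23.6 × (1/2)^5.5824 ≈ 0.49256 kBq.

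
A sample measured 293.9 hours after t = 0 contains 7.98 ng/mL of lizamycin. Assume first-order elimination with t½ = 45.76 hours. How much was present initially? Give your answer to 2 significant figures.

Number of half-lives elapsed: n = 293.9/45.76 ≈ 6.4226.
A₀ = A × 2^n = 7.98 × 2^6.4226 = 7.98 × 85.784 ≈ 684.56 ng/mL.

680 ng/mL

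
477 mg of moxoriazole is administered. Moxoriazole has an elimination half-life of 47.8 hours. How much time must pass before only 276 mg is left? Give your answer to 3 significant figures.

37.7 hours

Fraction remaining = 276/477 ≈ 0.57862.
n = log₂(477/276) = ln(1.7283)/ln 2 ≈ 0.78932 half-lives.
t = n × t½ = 0.78932 × 47.8 ≈ 37.73 hours.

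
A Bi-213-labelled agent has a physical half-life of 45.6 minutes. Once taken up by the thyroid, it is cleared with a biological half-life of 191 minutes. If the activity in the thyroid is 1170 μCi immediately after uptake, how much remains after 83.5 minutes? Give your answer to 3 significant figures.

1/t_eff = 1/t_phys + 1/t_biol = 1/45.6 + 1/191 = 0.027165 per minute.
t_eff = 45.6 × 191 / (45.6 + 191) ≈ 36.811 minutes.
Remaining = 1170 × (1/2)^(83.5/36.811) = 1170 × (1/2)^2.2683 ≈ 242.86 μCi.

243 μCi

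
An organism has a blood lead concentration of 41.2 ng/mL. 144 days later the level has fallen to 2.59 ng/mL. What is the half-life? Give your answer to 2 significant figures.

36 days

A/A₀ = 2.59/41.2 ≈ 0.062864.
n = log₂(15.907) ≈ 3.9916 half-lives elapsed in 144 days.
t½ = 144/3.9916 ≈ 36.076 days.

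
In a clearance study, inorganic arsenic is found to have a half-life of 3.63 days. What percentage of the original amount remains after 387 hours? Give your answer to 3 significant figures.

387 hours = 16.125 days.
n = 16.125/3.63 ≈ 4.4421 half-lives.
Fraction remaining = (1/2)^4.4421 ≈ 0.046002, i.e. 4.6002%.

4.60%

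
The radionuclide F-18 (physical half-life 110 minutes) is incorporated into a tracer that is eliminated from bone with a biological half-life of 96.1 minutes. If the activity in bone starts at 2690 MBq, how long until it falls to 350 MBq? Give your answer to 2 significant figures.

150 minutes

1/t_eff = 1/t_phys + 1/t_biol = 1/110 + 1/96.1 = 0.019497 per minute.
t_eff = 110 × 96.1 / (110 + 96.1) ≈ 51.291 minutes.
n = log₂(2690/350) ≈ 2.9422; t = 2.9422 × 51.291 ≈ 150.91 minutes.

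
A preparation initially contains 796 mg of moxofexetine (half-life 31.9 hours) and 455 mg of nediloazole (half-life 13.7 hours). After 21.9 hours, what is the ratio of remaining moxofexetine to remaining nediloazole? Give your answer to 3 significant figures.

3.29

moxofexetine: 796 × (1/2)^(21.9/31.9) = 796 × (1/2)^0.68652 ≈ 494.6 mg.
nediloazole: 455 × (1/2)^(21.9/13.7) = 455 × (1/2)^1.5985 ≈ 150.25 mg.
Ratio ≈ 494.6 / 150.25 ≈ 3.2919.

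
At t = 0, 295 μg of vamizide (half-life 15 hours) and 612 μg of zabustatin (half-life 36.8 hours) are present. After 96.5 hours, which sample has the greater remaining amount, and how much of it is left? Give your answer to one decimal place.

zabustatin, 99.4 μg

vamizide: 295 × (1/2)^6.4333 ≈ 3.4135 μg.
zabustatin: 612 × (1/2)^2.6223 ≈ 99.395 μg.
Zabustatin has more remaining, at ≈ 99.395 μg.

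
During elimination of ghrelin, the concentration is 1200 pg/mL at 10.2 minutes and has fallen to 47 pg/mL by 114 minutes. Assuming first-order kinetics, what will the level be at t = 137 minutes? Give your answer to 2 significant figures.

23 pg/mL

Over Δt = 114 − 10.2 = 103.8 minutes, the level fell by a factor of 1200/47 ≈ 25.532.
n = log₂(25.532) ≈ 4.6742 half-lives, so t½ = 103.8/4.6742 ≈ 22.207 minutes.
From t = 114 to t = 137: 47 × (1/2)^((137−114)/22.207) ≈ 22.925 pg/mL.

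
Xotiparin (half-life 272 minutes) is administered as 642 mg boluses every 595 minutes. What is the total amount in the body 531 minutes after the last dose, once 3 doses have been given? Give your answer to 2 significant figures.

The 3 doses were given 1721, 1126, 531 minutes ago.
Total = 642·(1/2)^(1721/272) + 642·(1/2)^(1126/272) + 642·(1/2)^(531/272)
      = 7.9957 + 36.422 + 165.91 ≈ 210.32 mg.

210 mg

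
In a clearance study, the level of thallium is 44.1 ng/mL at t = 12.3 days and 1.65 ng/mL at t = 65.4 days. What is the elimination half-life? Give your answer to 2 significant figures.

11 days

Over Δt = 65.4 − 12.3 = 53.1 days, the level fell by a factor of 44.1/1.65 ≈ 26.727.
n = log₂(26.727) ≈ 4.7402 half-lives, so t½ = 53.1/4.7402 ≈ 11.202 days.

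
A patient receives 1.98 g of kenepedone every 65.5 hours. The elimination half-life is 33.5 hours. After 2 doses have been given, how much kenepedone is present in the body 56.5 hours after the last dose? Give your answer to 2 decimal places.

0.77 g

The 2 doses were given 122, 56.5 hours ago.
Total = 1.98·(1/2)^(122/33.5) + 1.98·(1/2)^(56.5/33.5)
      = 0.15863 + 0.61512 ≈ 0.77374 g.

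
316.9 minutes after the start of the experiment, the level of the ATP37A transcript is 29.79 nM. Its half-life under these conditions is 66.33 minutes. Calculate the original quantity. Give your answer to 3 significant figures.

Number of half-lives elapsed: n = 316.9/66.33 ≈ 4.7776.
A₀ = A × 2^n = 29.79 × 2^4.7776 = 29.79 × 27.429 ≈ 817.11 nM.

817 nM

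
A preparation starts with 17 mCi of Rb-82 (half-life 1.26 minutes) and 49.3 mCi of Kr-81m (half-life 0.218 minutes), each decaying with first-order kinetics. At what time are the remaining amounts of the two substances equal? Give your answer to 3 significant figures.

0.405 minutes

Set 17·(1/2)^(t/1.26) = 49.3·(1/2)^(t/0.218).
Taking log₂: log₂(17/49.3) = t·(1/1.26 − 1/0.218).
log₂(0.34483) = -1.5361; 1/1.26 − 1/0.218 = -3.7935.
t = -1.5361 / -3.7935 ≈ 0.40492 minutes.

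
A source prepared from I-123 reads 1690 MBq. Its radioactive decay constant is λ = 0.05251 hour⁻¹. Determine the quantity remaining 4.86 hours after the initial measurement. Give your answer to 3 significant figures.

t½ = ln 2 / λ = 0.69315 / 0.05251 ≈ 13.2 hours.
Number of half-lives: n = 4.86/13.2 ≈ 0.36817.
Remaining = 1690 × (1/2)^0.36817 = 1690 × 0.77476 ≈ 1309.3 MBq.

1310 MBq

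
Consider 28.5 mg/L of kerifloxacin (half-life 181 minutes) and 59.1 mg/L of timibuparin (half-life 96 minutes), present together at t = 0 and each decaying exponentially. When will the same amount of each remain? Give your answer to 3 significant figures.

215 minutes

Set 28.5·(1/2)^(t/181) = 59.1·(1/2)^(t/96).
Taking log₂: log₂(28.5/59.1) = t·(1/181 − 1/96).
log₂(0.48223) = -1.0522; 1/181 − 1/96 = -0.0048918.
t = -1.0522 / -0.0048918 ≈ 215.09 minutes.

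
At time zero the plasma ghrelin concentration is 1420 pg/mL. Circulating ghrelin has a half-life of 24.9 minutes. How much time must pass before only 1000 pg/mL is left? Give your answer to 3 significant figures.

Fraction remaining = 1000/1420 ≈ 0.70423.
n = log₂(1420/1000) = ln(1.42)/ln 2 ≈ 0.50589 half-lives.
t = n × t½ = 0.50589 × 24.9 ≈ 12.597 minutes.

12.6 minutes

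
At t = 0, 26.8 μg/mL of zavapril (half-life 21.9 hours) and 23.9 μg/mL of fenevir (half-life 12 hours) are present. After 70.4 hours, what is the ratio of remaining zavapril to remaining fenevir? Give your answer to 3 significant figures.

7.05

zavapril: 26.8 × (1/2)^(70.4/21.9) = 26.8 × (1/2)^3.2146 ≈ 2.887 μg/mL.
fenevir: 23.9 × (1/2)^(70.4/12) = 23.9 × (1/2)^5.8667 ≈ 0.4096 μg/mL.
Ratio ≈ 2.887 / 0.4096 ≈ 7.0483.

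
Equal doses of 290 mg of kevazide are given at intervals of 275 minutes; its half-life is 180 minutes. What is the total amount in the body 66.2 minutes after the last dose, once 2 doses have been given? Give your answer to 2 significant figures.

The 2 doses were given 341.2, 66.2 minutes ago.
Total = 290·(1/2)^(341.2/180) + 290·(1/2)^(66.2/180)
      = 77.943 + 224.74 ≈ 302.69 mg.

300 mg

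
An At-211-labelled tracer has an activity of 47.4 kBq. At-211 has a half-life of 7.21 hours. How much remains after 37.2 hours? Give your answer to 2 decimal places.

Number of half-lives: n = 37.2/7.21 ≈ 5.1595.
Remaining = 47.4 × (1/2)^5.1595 = 47.4 × 0.027979 ≈ 1.3262 kBq.

1.33 kBq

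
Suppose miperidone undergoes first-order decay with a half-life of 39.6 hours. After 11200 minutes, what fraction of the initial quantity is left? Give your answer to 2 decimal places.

11200 minutes = 186.667 hours.
n = 186.667/39.6 ≈ 4.7138 half-lives.
Fraction remaining = (1/2)^4.7138 ≈ 0.038107.

0.04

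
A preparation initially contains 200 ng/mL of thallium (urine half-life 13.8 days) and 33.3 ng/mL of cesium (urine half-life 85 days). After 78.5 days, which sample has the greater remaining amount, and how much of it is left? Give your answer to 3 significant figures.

thallium: 200 × (1/2)^5.6884 ≈ 3.8784 ng/mL.
cesium: 33.3 × (1/2)^0.92353 ≈ 17.556 ng/mL.
Cesium has more remaining, at ≈ 17.556 ng/mL.

cesium, 17.6 ng/mL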